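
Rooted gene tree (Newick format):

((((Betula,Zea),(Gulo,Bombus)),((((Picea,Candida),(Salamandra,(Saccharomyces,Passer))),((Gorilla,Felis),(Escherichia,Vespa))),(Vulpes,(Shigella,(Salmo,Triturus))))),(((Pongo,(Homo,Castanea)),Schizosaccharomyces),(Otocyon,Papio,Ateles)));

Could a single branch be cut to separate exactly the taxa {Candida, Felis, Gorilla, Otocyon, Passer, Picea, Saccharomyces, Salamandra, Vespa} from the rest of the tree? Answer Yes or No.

No

The MRCA of the listed taxa is the root, so the smallest clade containing them is the whole tree.
That clade also contains Ateles, Betula, Bombus, Castanea, Escherichia, Gulo, Homo, Papio, Pongo, Salmo, Schizosaccharomyces, Shigella, Triturus, Vulpes, Zea, which are not in the proposed group, so the group is not monophyletic.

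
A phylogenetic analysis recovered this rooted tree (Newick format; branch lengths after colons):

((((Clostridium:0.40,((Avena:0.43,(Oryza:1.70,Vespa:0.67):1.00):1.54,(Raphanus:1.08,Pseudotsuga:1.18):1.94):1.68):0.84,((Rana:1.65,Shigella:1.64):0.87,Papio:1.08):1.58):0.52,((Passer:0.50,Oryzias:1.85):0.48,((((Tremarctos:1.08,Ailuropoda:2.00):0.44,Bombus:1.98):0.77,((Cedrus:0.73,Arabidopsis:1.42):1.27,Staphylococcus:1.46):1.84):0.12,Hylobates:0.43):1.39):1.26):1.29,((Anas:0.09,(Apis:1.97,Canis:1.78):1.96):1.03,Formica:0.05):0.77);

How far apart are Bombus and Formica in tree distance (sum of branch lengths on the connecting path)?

The path runs Bombus → … → MRCA → … → Formica; the MRCA is the root of the tree.
Branch lengths along that path: 1.98 + 0.77 + 0.12 + 1.39 + 1.26 + 1.29 + 0.77 + 0.05 = 7.63.

7.63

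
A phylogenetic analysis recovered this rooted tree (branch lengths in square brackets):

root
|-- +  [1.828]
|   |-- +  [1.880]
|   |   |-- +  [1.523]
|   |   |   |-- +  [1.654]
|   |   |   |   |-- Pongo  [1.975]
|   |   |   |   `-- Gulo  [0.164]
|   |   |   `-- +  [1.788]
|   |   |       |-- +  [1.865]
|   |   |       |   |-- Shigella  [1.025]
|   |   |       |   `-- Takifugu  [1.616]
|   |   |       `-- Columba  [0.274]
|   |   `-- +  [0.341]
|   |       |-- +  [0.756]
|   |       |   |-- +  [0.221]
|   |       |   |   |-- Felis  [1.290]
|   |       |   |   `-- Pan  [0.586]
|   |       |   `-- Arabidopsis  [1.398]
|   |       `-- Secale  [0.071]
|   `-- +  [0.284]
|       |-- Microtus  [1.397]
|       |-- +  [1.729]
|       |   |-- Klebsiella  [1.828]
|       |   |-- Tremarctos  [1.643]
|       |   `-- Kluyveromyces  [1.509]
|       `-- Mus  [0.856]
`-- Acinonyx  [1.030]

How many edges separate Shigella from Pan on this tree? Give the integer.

8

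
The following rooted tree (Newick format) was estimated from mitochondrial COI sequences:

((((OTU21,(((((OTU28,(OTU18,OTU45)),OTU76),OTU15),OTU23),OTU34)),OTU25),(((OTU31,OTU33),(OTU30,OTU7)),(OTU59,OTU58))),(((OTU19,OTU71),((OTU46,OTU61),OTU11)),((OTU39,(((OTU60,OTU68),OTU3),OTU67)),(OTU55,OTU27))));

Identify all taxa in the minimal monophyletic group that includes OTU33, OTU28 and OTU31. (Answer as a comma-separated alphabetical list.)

Tracing OTU33: it sits inside (OTU31,OTU33).
Tracing OTU28: it sits inside (OTU28,(OTU18,OTU45)).
Tracing OTU31: it sits inside (OTU31,OTU33).
The smallest clade enclosing all 3 is (((OTU21,(((((OTU28,(OTU18,OTU45)),OTU76),OTU15),OTU23),OTU34)),OTU25),(((OTU31,OTU33),(OTU30,OTU7)),(OTU59,OTU58))); the answer is its 15 terminal taxa in alphabetical order.

OTU15, OTU18, OTU21, OTU23, OTU25, OTU28, OTU30, OTU31, OTU33, OTU34, OTU45, OTU58, OTU59, OTU7, OTU76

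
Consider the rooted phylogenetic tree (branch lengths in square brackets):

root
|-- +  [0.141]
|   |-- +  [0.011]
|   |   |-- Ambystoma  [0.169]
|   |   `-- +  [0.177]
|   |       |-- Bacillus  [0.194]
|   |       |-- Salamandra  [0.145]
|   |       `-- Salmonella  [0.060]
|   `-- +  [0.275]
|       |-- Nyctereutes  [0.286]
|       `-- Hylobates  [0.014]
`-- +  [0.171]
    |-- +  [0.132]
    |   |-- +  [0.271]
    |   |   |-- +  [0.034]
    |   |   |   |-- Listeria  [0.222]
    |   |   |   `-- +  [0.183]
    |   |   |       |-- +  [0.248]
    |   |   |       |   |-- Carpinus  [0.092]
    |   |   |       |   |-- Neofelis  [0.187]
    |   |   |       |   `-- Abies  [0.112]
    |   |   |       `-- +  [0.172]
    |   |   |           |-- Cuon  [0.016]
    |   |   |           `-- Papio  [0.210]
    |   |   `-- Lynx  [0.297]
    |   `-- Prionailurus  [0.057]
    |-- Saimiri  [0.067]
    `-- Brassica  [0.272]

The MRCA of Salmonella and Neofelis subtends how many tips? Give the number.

The MRCA of Salmonella and Neofelis is the root, so the clade is the entire tree.
That clade contains 16 terminal taxa: Abies, Ambystoma, Bacillus, Brassica, Carpinus, Cuon, Hylobates, Listeria, Lynx, Neofelis, Nyctereutes, Papio, Prionailurus, Saimiri, Salamandra, Salmonella.

16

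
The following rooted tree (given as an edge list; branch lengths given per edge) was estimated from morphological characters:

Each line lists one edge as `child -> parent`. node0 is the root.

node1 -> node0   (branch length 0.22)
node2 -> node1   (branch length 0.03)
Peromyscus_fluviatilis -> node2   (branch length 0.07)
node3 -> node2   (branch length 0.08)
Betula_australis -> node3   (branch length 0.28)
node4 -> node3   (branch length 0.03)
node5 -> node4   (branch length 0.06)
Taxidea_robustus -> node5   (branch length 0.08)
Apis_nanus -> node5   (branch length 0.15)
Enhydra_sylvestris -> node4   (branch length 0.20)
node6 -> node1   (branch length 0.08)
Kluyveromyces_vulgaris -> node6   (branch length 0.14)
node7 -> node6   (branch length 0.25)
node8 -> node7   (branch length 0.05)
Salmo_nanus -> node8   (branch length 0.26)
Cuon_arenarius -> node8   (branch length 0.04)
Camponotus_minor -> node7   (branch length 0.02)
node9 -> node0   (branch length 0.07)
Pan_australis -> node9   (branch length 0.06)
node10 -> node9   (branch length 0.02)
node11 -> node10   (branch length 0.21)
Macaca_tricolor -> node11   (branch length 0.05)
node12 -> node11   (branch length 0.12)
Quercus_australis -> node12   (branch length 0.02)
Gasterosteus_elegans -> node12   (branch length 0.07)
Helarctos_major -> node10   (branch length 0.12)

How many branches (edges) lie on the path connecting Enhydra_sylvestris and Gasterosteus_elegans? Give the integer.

10

The MRCA of Enhydra_sylvestris and Gasterosteus_elegans is the root of the tree.
From Enhydra_sylvestris up to that node: 5 branches. From Gasterosteus_elegans up to the same node: 5 branches. Total: 5 + 5 = 10.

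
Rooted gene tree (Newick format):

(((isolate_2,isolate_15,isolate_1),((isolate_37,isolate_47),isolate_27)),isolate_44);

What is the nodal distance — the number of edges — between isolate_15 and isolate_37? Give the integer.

5

The MRCA of isolate_15 and isolate_37 is the node subtending ((isolate_2,isolate_15,isolate_1),((isolate_37,isolate_47),isolate_27)).
From isolate_15 up to that node: 2 branches. From isolate_37 up to the same node: 3 branches. Total: 2 + 3 = 5.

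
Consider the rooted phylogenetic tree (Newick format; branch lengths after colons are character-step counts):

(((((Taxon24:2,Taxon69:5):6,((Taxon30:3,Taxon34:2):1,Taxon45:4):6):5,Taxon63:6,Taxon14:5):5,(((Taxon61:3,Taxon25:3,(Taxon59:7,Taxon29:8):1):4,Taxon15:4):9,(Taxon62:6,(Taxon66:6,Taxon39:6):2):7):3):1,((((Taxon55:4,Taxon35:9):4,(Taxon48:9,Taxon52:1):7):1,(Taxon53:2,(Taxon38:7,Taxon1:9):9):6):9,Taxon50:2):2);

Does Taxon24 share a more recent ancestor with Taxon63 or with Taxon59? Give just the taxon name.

The MRCA of Taxon24 and Taxon63 subtends (((Taxon24,Taxon69),((Taxon30,Taxon34),Taxon45)),Taxon63,Taxon14) (7 taxa).
The MRCA of Taxon24 and Taxon59 subtends ((((Taxon24,Taxon69),((Taxon30,Taxon34),Taxon45)),Taxon63,Taxon14),(((Taxon61,Taxon25,(Taxon59,Taxon29)),Taxon15),(Taxon62,(Taxon66,Taxon39)))) (15 taxa).
The first is nested inside the second, so Taxon24 shares a more recent common ancestor with Taxon63.

Taxon63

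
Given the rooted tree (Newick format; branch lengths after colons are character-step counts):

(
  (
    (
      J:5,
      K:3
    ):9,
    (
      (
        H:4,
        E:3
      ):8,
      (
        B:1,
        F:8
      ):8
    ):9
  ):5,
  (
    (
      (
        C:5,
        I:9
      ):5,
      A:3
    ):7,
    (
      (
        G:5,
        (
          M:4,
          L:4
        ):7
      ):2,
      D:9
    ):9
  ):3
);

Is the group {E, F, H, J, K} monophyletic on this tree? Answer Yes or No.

No

The MRCA of the listed taxa subtends ((J,K),((H,E),(B,F))).
That clade also contains B, which is not in the proposed group, so the group is not monophyletic.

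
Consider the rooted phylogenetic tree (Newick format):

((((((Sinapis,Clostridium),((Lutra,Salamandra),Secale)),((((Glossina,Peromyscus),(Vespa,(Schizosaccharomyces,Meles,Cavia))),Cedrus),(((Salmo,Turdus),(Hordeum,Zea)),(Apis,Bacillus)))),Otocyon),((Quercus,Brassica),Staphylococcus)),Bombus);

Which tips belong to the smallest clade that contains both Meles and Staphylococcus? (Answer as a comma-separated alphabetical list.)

Apis, Bacillus, Brassica, Cavia, Cedrus, Clostridium, Glossina, Hordeum, Lutra, Meles, Otocyon, Peromyscus, Quercus, Salamandra, Salmo, Schizosaccharomyces, Secale, Sinapis, Staphylococcus, Turdus, Vespa, Zea

Tracing Meles: it sits inside (Schizosaccharomyces,Meles,Cavia).
Tracing Staphylococcus: it sits inside ((Quercus,Brassica),Staphylococcus).
The smallest clade enclosing both is (((((Sinapis,Clostridium),((Lutra,Salamandra),Secale)),((((Glossina,Peromyscus),(Vespa,(Schizosaccharomyces,Meles,Cavia))),Cedrus),(((Salmo,Turdus),(Hordeum,Zea)),(Apis,Bacillus)))),Otocyon),((Quercus,Brassica),Staphylococcus)); the answer is its 22 terminal taxa in alphabetical order.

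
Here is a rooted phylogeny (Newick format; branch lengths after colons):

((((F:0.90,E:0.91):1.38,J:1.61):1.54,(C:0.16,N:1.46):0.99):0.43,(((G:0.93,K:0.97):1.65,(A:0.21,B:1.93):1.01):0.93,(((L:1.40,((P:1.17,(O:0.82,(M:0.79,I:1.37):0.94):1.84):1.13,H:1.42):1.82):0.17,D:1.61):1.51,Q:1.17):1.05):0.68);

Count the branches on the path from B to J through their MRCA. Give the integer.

7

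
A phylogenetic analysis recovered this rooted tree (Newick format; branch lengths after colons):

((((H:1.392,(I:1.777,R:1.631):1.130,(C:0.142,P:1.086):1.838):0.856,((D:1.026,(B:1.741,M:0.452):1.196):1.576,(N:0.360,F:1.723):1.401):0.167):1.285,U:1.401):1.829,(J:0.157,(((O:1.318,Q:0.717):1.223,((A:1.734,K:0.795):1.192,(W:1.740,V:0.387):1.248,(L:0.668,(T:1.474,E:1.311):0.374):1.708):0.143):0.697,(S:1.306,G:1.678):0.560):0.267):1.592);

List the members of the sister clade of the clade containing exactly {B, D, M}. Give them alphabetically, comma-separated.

F, N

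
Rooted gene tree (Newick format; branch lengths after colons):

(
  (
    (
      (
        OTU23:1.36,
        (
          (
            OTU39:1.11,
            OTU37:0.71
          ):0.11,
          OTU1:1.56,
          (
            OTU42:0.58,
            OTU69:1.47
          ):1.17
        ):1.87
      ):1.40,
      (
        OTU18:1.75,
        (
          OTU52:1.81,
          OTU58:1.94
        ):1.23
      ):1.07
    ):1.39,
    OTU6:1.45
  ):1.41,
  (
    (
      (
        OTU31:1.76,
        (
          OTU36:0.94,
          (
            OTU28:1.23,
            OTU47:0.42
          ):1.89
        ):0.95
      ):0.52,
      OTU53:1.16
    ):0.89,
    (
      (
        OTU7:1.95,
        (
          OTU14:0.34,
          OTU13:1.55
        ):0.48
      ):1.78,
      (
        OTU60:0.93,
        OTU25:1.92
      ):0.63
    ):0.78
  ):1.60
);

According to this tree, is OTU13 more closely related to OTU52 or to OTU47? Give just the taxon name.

OTU47

The MRCA of OTU13 and OTU47 subtends (((OTU31,(OTU36,(OTU28,OTU47))),OTU53),((OTU7,(OTU14,OTU13)),(OTU60,OTU25))) (10 taxa).
The MRCA of OTU13 and OTU52 is the root, subtending the entire tree (20 taxa).
The first is nested inside the second, so OTU13 shares a more recent common ancestor with OTU47.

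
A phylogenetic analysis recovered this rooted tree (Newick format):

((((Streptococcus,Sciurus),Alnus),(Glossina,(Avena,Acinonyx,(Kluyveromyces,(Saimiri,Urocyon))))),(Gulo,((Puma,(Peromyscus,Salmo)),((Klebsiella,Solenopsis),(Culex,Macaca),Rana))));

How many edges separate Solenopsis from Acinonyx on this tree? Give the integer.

9

The MRCA of Solenopsis and Acinonyx is the root of the tree.
From Solenopsis up to that node: 5 branches. From Acinonyx up to the same node: 4 branches. Total: 5 + 4 = 9.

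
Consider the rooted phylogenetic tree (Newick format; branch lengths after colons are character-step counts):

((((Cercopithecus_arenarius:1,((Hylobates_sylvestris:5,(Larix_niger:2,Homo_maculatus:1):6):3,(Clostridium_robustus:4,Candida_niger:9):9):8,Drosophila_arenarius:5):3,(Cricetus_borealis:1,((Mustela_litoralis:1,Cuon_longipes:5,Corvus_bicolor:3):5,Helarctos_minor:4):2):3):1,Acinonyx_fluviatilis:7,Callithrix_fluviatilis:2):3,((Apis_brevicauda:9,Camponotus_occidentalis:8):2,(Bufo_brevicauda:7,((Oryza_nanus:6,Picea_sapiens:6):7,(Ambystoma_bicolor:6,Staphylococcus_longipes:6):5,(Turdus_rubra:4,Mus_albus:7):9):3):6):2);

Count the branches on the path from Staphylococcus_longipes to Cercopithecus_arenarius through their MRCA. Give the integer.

The MRCA of Staphylococcus_longipes and Cercopithecus_arenarius is the root of the tree.
From Staphylococcus_longipes up to that node: 5 branches. From Cercopithecus_arenarius up to the same node: 4 branches. Total: 5 + 4 = 9.

9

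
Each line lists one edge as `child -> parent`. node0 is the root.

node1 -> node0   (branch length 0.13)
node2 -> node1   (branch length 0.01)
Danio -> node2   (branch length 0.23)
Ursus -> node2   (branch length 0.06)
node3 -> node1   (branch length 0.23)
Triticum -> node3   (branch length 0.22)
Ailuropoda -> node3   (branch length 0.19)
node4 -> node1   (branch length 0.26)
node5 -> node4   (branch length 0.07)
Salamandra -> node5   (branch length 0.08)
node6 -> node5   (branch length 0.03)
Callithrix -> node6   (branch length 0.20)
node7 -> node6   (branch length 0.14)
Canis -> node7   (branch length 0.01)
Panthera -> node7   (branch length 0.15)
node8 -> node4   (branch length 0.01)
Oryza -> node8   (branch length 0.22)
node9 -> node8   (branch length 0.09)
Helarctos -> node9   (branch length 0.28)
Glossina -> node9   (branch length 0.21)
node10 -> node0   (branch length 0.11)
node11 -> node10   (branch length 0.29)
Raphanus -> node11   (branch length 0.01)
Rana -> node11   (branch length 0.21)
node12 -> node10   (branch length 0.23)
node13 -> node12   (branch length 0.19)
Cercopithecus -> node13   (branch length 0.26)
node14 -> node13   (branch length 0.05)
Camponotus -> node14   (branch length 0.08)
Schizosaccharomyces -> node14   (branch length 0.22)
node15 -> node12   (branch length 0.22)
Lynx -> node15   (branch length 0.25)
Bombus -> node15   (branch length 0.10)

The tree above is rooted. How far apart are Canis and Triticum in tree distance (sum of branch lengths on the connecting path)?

0.96

The path runs Canis → … → MRCA → … → Triticum; the MRCA is the node subtending ((Danio,Ursus),(Triticum,Ailuropoda),((Salamandra,(Callithrix,(Canis,Panthera))),(Oryza,(Helarctos,Glossina)))).
Branch lengths along that path: 0.01 + 0.14 + 0.03 + 0.07 + 0.26 + 0.23 + 0.22 = 0.96.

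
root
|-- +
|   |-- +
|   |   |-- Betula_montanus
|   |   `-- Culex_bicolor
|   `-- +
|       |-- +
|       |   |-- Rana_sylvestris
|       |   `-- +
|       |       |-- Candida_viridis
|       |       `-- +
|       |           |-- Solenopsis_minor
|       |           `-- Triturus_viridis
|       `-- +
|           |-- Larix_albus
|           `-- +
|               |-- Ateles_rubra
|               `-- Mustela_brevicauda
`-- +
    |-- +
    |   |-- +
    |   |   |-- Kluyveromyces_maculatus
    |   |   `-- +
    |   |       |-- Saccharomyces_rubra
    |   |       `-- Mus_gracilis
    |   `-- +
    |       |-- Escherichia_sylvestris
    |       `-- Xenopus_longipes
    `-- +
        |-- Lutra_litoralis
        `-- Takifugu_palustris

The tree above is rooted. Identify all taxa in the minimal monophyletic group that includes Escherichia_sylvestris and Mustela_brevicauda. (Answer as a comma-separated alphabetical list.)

Ateles_rubra, Betula_montanus, Candida_viridis, Culex_bicolor, Escherichia_sylvestris, Kluyveromyces_maculatus, Larix_albus, Lutra_litoralis, Mus_gracilis, Mustela_brevicauda, Rana_sylvestris, Saccharomyces_rubra, Solenopsis_minor, Takifugu_palustris, Triturus_viridis, Xenopus_longipes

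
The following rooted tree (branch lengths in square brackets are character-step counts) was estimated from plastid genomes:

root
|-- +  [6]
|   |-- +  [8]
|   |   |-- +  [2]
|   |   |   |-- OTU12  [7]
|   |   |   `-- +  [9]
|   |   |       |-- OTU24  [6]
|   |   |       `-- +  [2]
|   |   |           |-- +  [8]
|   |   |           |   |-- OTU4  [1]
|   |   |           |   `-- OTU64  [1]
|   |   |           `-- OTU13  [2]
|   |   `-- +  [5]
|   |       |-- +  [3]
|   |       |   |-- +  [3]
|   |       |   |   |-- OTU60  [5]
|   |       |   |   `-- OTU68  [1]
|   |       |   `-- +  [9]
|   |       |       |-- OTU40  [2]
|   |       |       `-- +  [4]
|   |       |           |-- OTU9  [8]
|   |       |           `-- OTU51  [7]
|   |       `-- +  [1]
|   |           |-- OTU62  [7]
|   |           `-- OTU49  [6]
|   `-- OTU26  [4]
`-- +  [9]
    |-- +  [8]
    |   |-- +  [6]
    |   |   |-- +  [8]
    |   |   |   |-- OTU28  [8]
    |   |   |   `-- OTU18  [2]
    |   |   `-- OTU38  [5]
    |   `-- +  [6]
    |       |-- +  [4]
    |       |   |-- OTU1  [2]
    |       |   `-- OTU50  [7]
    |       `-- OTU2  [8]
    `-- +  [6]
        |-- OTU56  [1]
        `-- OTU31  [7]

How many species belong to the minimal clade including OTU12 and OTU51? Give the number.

The MRCA of OTU12 and OTU51 is the node subtending ((OTU12,(OTU24,((OTU4,OTU64),OTU13))),(((OTU60,OTU68),(OTU40,(OTU9,OTU51))),(OTU62,OTU49))).
That clade contains 12 terminal taxa: OTU12, OTU13, OTU24, OTU4, OTU40, OTU49, OTU51, OTU60, OTU62, OTU64, OTU68, OTU9.

12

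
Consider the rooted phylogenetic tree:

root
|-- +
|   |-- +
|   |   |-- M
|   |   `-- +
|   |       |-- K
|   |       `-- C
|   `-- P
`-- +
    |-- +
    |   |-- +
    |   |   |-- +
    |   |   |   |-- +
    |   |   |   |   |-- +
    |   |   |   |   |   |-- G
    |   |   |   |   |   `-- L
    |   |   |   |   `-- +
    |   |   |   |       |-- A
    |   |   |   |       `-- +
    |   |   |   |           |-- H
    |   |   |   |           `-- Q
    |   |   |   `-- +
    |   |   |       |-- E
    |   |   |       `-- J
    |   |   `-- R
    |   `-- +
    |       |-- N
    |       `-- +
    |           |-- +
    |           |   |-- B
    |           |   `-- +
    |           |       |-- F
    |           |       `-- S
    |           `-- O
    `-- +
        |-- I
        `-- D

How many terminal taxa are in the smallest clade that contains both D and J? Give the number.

The MRCA of D and J is the node subtending ((((((G,L),(A,(H,Q))),(E,J)),R),(N,((B,(F,S)),O))),(I,D)).
That clade contains 15 terminal taxa: A, B, D, E, F, G, H, I, J, L, N, O, Q, R, S.

15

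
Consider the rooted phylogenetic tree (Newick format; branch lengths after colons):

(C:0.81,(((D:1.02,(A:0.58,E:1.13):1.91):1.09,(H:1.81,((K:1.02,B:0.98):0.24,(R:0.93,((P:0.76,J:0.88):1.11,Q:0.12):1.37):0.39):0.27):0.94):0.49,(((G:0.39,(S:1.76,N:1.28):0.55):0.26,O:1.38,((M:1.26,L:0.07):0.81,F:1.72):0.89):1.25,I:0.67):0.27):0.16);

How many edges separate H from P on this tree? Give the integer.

The MRCA of H and P is the node subtending (H,((K,B),(R,((P,J),Q)))).
From H up to that node: 1 branch. From P up to the same node: 5 branches. Total: 1 + 5 = 6.

6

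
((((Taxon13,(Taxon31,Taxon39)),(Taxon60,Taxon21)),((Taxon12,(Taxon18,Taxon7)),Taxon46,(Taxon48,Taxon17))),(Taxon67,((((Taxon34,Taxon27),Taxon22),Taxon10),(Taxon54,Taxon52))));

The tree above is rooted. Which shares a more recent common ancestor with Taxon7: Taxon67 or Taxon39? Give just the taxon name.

The MRCA of Taxon7 and Taxon39 subtends (((Taxon13,(Taxon31,Taxon39)),(Taxon60,Taxon21)),((Taxon12,(Taxon18,Taxon7)),Taxon46,(Taxon48,Taxon17))) (11 taxa).
The MRCA of Taxon7 and Taxon67 is the root, subtending the entire tree (18 taxa).
The first is nested inside the second, so Taxon7 shares a more recent common ancestor with Taxon39.

Taxon39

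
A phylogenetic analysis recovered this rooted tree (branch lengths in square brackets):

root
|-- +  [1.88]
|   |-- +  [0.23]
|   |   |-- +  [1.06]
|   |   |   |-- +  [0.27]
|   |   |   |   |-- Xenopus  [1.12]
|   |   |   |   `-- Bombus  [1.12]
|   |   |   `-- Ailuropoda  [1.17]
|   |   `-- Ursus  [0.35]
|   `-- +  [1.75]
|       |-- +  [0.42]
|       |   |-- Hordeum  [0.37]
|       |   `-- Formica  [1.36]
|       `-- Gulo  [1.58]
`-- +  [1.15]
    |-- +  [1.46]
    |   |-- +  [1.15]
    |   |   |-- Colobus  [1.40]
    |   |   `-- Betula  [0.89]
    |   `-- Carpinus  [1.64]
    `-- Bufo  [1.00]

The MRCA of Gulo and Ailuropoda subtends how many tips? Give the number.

The MRCA of Gulo and Ailuropoda is the node subtending ((((Xenopus,Bombus),Ailuropoda),Ursus),((Hordeum,Formica),Gulo)).
That clade contains 7 terminal taxa: Ailuropoda, Bombus, Formica, Gulo, Hordeum, Ursus, Xenopus.

7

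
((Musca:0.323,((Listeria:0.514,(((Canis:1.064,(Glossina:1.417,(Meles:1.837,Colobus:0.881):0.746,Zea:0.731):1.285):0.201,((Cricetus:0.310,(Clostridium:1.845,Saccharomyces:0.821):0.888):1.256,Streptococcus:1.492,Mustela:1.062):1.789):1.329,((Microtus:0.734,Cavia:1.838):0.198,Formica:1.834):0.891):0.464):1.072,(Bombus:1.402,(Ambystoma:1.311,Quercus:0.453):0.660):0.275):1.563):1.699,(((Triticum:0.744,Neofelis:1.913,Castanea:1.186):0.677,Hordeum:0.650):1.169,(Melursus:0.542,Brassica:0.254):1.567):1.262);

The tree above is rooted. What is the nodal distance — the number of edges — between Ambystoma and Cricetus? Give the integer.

9

The MRCA of Ambystoma and Cricetus is the node subtending ((Listeria,(((Canis,(Glossina,(Meles,Colobus),Zea)),((Cricetus,(Clostridium,Saccharomyces)),Streptococcus,Mustela)),((Microtus,Cavia),Formica))),(Bombus,(Ambystoma,Quercus))).
From Ambystoma up to that node: 3 branches. From Cricetus up to the same node: 6 branches. Total: 3 + 6 = 9.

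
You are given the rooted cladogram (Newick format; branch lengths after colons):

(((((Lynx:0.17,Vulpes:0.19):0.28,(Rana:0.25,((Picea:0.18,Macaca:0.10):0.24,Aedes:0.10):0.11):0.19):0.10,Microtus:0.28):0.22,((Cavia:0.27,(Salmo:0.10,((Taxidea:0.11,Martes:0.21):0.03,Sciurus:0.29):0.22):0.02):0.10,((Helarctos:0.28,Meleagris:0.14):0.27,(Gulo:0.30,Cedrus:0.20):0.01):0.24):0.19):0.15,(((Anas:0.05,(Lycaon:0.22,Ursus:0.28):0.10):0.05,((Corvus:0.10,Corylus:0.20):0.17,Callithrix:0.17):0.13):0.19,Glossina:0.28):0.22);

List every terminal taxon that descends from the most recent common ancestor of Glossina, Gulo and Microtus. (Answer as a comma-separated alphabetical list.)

Tracing Glossina: it sits inside (((Anas,(Lycaon,Ursus)),((Corvus,Corylus),Callithrix)),Glossina).
Tracing Gulo: it sits inside (Gulo,Cedrus).
Tracing Microtus: it sits inside (((Lynx,Vulpes),(Rana,((Picea,Macaca),Aedes))),Microtus).
The smallest clade enclosing all 3 is the whole tree (their MRCA is the root), so the answer is all 23 tips in alphabetical order.

Aedes, Anas, Callithrix, Cavia, Cedrus, Corvus, Corylus, Glossina, Gulo, Helarctos, Lycaon, Lynx, Macaca, Martes, Meleagris, Microtus, Picea, Rana, Salmo, Sciurus, Taxidea, Ursus, Vulpes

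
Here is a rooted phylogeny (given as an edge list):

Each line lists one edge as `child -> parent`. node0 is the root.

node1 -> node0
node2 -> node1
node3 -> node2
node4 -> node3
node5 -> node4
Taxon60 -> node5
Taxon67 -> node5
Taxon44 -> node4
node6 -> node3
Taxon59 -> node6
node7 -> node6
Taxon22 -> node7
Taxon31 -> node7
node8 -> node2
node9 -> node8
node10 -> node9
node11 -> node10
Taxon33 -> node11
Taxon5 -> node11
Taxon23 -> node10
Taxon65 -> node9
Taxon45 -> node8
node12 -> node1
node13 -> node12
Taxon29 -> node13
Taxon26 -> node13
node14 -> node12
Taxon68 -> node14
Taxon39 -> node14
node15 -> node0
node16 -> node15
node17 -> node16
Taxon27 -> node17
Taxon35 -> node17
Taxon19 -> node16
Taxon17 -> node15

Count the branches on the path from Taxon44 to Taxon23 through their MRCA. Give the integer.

7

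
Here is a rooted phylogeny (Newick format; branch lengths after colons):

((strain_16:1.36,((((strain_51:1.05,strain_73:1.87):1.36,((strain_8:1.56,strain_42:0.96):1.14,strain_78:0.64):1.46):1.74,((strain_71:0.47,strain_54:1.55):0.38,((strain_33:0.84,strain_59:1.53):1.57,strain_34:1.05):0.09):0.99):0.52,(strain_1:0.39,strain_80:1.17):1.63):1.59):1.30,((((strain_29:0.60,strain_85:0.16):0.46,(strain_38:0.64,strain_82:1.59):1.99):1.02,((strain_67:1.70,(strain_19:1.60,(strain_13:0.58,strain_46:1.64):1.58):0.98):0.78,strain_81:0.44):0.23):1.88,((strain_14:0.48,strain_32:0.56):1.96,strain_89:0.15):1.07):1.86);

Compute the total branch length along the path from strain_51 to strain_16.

The path runs strain_51 → … → MRCA → … → strain_16; the MRCA is the node subtending (strain_16,((((strain_51,strain_73),((strain_8,strain_42),strain_78)),((strain_71,strain_54),((strain_33,strain_59),strain_34))),(strain_1,strain_80))).
Branch lengths along that path: 1.05 + 1.36 + 1.74 + 0.52 + 1.59 + 1.36 = 7.62.

7.62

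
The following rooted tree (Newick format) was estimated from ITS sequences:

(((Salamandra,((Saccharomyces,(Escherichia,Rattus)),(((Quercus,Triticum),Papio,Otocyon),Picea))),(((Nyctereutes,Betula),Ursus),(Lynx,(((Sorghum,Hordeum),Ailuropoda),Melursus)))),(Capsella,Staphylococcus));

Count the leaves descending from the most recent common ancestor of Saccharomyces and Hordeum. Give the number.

The MRCA of Saccharomyces and Hordeum is the node subtending ((Salamandra,((Saccharomyces,(Escherichia,Rattus)),(((Quercus,Triticum),Papio,Otocyon),Picea))),(((Nyctereutes,Betula),Ursus),(Lynx,(((Sorghum,Hordeum),Ailuropoda),Melursus)))).
That clade contains 17 terminal taxa: Ailuropoda, Betula, Escherichia, Hordeum, Lynx, Melursus, Nyctereutes, Otocyon, Papio, Picea, Quercus, Rattus, Saccharomyces, Salamandra, Sorghum, Triticum, Ursus.

17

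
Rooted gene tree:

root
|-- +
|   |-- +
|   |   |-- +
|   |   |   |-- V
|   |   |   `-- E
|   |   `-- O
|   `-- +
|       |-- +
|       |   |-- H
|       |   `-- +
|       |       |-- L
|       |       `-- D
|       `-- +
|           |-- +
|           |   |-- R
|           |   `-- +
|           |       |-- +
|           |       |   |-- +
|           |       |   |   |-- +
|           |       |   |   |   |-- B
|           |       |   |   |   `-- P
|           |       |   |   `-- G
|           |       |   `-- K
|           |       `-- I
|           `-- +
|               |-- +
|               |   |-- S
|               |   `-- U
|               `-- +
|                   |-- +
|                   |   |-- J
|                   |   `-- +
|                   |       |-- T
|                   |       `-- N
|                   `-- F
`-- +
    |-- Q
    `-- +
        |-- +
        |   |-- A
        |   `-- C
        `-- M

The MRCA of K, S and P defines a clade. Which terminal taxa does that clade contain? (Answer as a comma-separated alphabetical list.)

B, F, G, I, J, K, N, P, R, S, T, U

Tracing K: it sits inside (((B,P),G),K).
Tracing S: it sits inside (S,U).
Tracing P: it sits inside (B,P).
The smallest clade enclosing all 3 is ((R,((((B,P),G),K),I)),((S,U),((J,(T,N)),F))); the answer is its 12 terminal taxa in alphabetical order.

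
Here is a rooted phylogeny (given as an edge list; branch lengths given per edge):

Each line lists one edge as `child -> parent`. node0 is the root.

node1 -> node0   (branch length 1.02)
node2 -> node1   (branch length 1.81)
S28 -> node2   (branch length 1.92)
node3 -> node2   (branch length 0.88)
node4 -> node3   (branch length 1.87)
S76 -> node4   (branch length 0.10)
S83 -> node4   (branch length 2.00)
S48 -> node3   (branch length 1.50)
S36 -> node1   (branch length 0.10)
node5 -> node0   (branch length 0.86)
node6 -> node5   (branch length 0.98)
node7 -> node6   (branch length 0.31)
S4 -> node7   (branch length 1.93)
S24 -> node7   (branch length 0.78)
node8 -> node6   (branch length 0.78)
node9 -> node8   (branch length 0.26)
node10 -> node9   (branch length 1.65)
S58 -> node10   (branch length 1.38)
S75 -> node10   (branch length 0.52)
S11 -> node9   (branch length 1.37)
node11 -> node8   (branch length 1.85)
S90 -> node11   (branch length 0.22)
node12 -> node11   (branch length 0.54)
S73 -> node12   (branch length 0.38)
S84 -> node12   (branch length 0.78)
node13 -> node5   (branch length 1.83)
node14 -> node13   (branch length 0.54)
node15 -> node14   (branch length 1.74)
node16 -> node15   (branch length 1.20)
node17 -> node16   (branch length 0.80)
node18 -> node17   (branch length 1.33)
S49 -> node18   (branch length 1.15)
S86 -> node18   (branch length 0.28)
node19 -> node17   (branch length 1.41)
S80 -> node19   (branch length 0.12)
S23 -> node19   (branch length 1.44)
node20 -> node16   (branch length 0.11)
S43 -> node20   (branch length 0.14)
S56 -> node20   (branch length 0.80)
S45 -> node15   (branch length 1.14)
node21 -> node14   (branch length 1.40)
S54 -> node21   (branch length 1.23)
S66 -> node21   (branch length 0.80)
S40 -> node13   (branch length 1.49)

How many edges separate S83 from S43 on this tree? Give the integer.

The MRCA of S83 and S43 is the root of the tree.
From S83 up to that node: 5 branches. From S43 up to the same node: 7 branches. Total: 5 + 7 = 12.

12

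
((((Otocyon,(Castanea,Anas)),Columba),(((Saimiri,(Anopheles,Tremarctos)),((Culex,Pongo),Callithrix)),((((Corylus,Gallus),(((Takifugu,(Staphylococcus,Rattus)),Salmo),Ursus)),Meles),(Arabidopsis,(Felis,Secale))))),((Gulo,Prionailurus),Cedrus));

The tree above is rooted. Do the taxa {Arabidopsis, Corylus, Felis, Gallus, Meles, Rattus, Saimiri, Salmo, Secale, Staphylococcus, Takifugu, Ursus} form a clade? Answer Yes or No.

The MRCA of the listed taxa subtends (((Saimiri,(Anopheles,Tremarctos)),((Culex,Pongo),Callithrix)),((((Corylus,Gallus),(((Takifugu,(Staphylococcus,Rattus)),Salmo),Ursus)),Meles),(Arabidopsis,(Felis,Secale)))).
That clade also contains Anopheles, Callithrix, Culex, Pongo, Tremarctos, which are not in the proposed group, so the group is not monophyletic.

No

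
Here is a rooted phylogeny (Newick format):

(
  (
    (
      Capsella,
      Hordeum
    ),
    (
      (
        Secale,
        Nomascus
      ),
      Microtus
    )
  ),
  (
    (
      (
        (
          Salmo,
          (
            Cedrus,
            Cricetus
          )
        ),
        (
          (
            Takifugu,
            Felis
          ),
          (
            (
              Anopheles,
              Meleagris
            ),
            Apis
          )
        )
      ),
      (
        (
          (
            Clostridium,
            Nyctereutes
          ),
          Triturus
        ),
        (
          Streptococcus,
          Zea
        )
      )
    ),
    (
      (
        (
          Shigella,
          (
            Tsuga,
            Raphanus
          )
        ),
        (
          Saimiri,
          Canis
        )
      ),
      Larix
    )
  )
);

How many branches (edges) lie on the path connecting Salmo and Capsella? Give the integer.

8

The MRCA of Salmo and Capsella is the root of the tree.
From Salmo up to that node: 5 branches. From Capsella up to the same node: 3 branches. Total: 5 + 3 = 8.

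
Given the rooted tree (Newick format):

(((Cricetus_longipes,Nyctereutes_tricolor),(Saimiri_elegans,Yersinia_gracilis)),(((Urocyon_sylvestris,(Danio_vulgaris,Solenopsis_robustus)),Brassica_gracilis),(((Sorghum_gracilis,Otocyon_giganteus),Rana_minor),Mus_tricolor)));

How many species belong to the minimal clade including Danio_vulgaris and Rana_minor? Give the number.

8

The MRCA of Danio_vulgaris and Rana_minor is the node subtending (((Urocyon_sylvestris,(Danio_vulgaris,Solenopsis_robustus)),Brassica_gracilis),(((Sorghum_gracilis,Otocyon_giganteus),Rana_minor),Mus_tricolor)).
That clade contains 8 terminal taxa: Brassica_gracilis, Danio_vulgaris, Mus_tricolor, Otocyon_giganteus, Rana_minor, Solenopsis_robustus, Sorghum_gracilis, Urocyon_sylvestris.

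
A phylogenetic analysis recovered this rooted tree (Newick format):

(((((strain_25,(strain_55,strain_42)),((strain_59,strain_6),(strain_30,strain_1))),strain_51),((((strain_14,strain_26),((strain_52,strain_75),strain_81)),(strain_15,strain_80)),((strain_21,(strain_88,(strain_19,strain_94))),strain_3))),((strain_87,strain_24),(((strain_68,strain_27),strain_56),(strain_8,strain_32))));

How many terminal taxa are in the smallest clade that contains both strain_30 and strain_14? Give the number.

20

The MRCA of strain_30 and strain_14 is the node subtending ((((strain_25,(strain_55,strain_42)),((strain_59,strain_6),(strain_30,strain_1))),strain_51),((((strain_14,strain_26),((strain_52,strain_75),strain_81)),(strain_15,strain_80)),((strain_21,(strain_88,(strain_19,strain_94))),strain_3))).
That clade contains 20 terminal taxa: strain_1, strain_14, strain_15, strain_19, strain_21, strain_25, strain_26, strain_3, strain_30, strain_42, strain_51, strain_52, strain_55, strain_59, strain_6, strain_75, strain_80, strain_81, strain_88, strain_94.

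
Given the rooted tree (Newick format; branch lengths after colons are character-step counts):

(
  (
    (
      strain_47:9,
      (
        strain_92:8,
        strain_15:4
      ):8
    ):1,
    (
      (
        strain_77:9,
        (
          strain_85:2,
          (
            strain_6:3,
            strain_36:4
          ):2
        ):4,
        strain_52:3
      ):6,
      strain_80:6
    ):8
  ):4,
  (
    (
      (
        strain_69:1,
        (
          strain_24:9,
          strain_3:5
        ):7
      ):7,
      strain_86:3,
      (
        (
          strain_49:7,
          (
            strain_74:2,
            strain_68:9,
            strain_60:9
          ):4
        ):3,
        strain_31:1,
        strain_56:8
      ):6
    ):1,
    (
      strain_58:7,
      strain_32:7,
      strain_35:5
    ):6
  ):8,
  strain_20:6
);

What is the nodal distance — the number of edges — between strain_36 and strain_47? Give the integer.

The MRCA of strain_36 and strain_47 is the node subtending ((strain_47,(strain_92,strain_15)),((strain_77,(strain_85,(strain_6,strain_36)),strain_52),strain_80)).
From strain_36 up to that node: 5 branches. From strain_47 up to the same node: 2 branches. Total: 5 + 2 = 7.

7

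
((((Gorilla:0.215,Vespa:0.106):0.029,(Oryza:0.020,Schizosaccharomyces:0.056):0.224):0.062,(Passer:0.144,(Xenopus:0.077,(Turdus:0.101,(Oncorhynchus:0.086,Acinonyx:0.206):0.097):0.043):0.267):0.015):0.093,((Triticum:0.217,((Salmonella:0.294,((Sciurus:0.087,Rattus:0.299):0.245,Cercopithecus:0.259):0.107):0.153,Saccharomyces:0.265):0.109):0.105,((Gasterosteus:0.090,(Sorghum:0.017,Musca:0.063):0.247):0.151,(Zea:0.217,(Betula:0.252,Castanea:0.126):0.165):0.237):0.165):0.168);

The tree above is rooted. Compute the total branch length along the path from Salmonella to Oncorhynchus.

The path runs Salmonella → … → MRCA → … → Oncorhynchus; the MRCA is the root of the tree.
Branch lengths along that path: 0.294 + 0.153 + 0.109 + 0.105 + 0.168 + 0.093 + 0.015 + 0.267 + 0.043 + 0.097 + 0.086 = 1.430.

1.430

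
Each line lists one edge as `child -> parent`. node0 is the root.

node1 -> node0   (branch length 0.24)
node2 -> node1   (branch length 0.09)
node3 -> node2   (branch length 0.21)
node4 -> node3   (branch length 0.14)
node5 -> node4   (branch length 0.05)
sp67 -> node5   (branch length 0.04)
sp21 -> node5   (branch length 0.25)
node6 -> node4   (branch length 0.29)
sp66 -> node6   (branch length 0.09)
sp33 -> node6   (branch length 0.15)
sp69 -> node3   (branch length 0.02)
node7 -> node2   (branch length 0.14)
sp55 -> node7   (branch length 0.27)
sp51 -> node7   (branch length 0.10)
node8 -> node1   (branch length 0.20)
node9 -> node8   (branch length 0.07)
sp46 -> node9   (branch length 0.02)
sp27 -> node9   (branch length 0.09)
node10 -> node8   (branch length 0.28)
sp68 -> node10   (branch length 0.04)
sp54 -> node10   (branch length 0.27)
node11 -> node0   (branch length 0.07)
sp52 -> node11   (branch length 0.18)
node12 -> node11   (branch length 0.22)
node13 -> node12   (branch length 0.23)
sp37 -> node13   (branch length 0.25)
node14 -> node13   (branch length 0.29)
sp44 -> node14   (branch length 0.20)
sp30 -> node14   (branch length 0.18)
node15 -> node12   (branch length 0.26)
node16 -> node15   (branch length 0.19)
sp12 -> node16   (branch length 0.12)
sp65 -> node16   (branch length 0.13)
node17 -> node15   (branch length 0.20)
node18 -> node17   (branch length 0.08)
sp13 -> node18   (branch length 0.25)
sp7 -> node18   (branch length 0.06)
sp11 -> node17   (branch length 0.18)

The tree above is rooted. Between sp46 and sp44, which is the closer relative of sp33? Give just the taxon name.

sp46

The MRCA of sp33 and sp46 subtends (((((sp67,sp21),(sp66,sp33)),sp69),(sp55,sp51)),((sp46,sp27),(sp68,sp54))) (11 taxa).
The MRCA of sp33 and sp44 is the root, subtending the entire tree (20 taxa).
The first is nested inside the second, so sp33 shares a more recent common ancestor with sp46.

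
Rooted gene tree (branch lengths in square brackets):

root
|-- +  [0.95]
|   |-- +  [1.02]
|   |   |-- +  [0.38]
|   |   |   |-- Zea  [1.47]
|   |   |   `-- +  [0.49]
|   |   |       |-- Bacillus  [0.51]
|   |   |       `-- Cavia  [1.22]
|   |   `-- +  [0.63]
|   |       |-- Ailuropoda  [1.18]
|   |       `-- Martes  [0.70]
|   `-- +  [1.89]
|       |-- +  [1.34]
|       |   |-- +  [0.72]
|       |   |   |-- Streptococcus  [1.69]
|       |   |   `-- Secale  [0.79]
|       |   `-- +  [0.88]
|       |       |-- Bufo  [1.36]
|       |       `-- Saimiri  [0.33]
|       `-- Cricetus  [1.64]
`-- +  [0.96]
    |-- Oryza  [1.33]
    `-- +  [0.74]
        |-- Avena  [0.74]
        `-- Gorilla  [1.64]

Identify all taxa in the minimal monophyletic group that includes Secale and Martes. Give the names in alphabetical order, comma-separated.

Ailuropoda, Bacillus, Bufo, Cavia, Cricetus, Martes, Saimiri, Secale, Streptococcus, Zea

Tracing Secale: it sits inside (Streptococcus,Secale).
Tracing Martes: it sits inside (Ailuropoda,Martes).
The smallest clade enclosing both is (((Zea,(Bacillus,Cavia)),(Ailuropoda,Martes)),(((Streptococcus,Secale),(Bufo,Saimiri)),Cricetus)); the answer is its 10 terminal taxa in alphabetical order.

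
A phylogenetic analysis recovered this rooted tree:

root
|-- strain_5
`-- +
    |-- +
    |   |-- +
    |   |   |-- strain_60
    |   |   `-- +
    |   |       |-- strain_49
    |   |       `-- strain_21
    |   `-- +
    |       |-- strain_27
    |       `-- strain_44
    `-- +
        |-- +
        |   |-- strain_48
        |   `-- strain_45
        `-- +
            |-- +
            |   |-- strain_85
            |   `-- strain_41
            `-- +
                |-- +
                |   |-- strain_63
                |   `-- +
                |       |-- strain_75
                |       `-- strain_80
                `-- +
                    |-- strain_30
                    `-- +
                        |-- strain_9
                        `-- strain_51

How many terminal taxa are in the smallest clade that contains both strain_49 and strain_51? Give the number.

The MRCA of strain_49 and strain_51 is the node subtending (((strain_60,(strain_49,strain_21)),(strain_27,strain_44)),((strain_48,strain_45),((strain_85,strain_41),((strain_63,(strain_75,strain_80)),(strain_30,(strain_9,strain_51)))))).
That clade contains 15 terminal taxa: strain_21, strain_27, strain_30, strain_41, strain_44, strain_45, strain_48, strain_49, strain_51, strain_60, strain_63, strain_75, strain_80, strain_85, strain_9.

15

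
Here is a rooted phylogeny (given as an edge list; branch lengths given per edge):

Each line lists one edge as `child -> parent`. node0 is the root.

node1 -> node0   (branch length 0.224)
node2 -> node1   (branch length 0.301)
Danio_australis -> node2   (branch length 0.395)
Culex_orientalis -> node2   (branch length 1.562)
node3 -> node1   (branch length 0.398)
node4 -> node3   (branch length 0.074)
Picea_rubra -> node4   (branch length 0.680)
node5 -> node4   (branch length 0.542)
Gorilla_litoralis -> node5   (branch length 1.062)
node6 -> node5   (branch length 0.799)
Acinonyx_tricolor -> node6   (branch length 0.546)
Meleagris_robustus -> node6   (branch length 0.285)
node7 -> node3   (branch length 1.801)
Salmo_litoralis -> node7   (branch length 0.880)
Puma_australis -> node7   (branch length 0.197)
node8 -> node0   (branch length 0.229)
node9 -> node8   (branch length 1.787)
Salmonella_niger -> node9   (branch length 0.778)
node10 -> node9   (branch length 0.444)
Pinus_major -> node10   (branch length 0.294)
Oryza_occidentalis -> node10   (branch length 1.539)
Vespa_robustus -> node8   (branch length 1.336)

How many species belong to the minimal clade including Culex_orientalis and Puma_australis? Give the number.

8

The MRCA of Culex_orientalis and Puma_australis is the node subtending ((Danio_australis,Culex_orientalis),((Picea_rubra,(Gorilla_litoralis,(Acinonyx_tricolor,Meleagris_robustus))),(Salmo_litoralis,Puma_australis))).
That clade contains 8 terminal taxa: Acinonyx_tricolor, Culex_orientalis, Danio_australis, Gorilla_litoralis, Meleagris_robustus, Picea_rubra, Puma_australis, Salmo_litoralis.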